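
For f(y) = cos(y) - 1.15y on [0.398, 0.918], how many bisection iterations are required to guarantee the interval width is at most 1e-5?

16

Initial width b − a = 0.918 − 0.398 = 0.520000.
After n steps the width is (b−a)/2^n; need (b−a)/2^n ≤ 1e-5.
So n ≥ log₂(0.520000/1e-5) = log₂(52000.0000) ≈ 15.6662.
Hence n = 16.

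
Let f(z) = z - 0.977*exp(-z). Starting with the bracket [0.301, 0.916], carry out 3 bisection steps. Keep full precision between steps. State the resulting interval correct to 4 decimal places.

f(0.301000) = -0.422056, f(0.916000) = 0.525086 (opposite signs)
step 1: m = 0.608500, f(m) = 0.076849 > 0 → root in [0.301000, 0.608500]
step 2: m = 0.454750, f(m) = -0.165261 < 0 → root in [0.454750, 0.608500]
step 3: m = 0.531625, f(m) = -0.042508 < 0 → root in [0.531625, 0.608500]

[0.5316, 0.6085]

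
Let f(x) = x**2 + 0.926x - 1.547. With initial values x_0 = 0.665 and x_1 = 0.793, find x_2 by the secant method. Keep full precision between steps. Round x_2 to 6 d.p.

0.870111

f(x_0) = -0.488985, f(x_1) = -0.183833
x_2 = 0.793000 - (-0.183833)·(0.793000 - 0.665000)/(-0.183833 - (-0.488985)) = 0.870111; f(x_2) = 0.015816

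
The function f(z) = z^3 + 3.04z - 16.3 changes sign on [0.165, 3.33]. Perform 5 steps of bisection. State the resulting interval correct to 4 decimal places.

[2.0442, 2.1431]

f(0.165000) = -15.793908, f(3.330000) = 30.749237 (opposite signs)
step 1: m = 1.747500, f(m) = -5.651161 < 0 → root in [1.747500, 3.330000]
step 2: m = 2.538750, f(m) = 7.780682 > 0 → root in [1.747500, 2.538750]
step 3: m = 2.143125, f(m) = 0.058440 > 0 → root in [1.747500, 2.143125]
step 4: m = 1.945313, f(m) = -3.024719 < 0 → root in [1.945313, 2.143125]
step 5: m = 2.044219, f(m) = -1.543132 < 0 → root in [2.044219, 2.143125]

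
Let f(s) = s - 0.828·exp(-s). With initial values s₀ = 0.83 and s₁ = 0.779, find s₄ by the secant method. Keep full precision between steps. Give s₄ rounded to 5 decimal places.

0.50147

f(s_0) = 0.468951, f(s_1) = 0.399060
s_2 = 0.779000 - (0.399060)·(0.779000 - 0.830000)/(0.399060 - (0.468951)) = 0.487803; f(s_2) = -0.020567
s_3 = 0.487803 - (-0.020567)·(0.487803 - 0.779000)/(-0.020567 - (0.399060)) = 0.502076; f(s_3) = 0.000909
s_4 = 0.502076 - (0.000909)·(0.502076 - 0.487803)/(0.000909 - (-0.020567)) = 0.501471; f(s_4) = 0.000002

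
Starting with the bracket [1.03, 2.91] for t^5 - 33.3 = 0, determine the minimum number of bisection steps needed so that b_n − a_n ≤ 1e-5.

18

Initial width b − a = 2.91 − 1.03 = 1.880000.
After n steps the width is (b−a)/2^n; need (b−a)/2^n ≤ 1e-5.
So n ≥ log₂(1.880000/1e-5) = log₂(188000.0000) ≈ 17.5204.
Hence n = 18.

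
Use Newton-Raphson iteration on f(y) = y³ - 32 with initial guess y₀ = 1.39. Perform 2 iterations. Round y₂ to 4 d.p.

Newton update: y ← y − f(y)/f'(y).
f'(y) = 3y²
y_0 = 1.390000: f = -29.314381, f' = 5.796300 → y_1 = 1.390000 - (-29.314381)/(5.796300) = 6.447430
y_1 = 6.447430: f = 236.015487, f' = 124.708057 → y_2 = 6.447430 - (236.015487)/(124.708057) = 4.554886

4.5549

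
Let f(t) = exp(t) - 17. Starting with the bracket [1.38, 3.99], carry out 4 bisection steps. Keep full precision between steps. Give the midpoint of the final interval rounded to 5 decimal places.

f(1.380000) = -13.025098, f(3.990000) = 37.054889 (opposite signs)
step 1: m = 2.685000, f(m) = -2.341799 < 0 → root in [2.685000, 3.990000]
step 2: m = 3.337500, f(m) = 11.148667 > 0 → root in [2.685000, 3.337500]
step 3: m = 3.011250, f(m) = 3.312775 > 0 → root in [2.685000, 3.011250]
step 4: m = 2.848125, f(m) = 0.255398 > 0 → root in [2.685000, 2.848125]
Midpoint of [2.685000, 2.848125] = 2.766563

2.76656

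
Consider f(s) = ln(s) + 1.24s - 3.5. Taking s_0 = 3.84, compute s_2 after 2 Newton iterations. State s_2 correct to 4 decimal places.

2.1898

Newton update: s ← s − f(s)/f'(s).
f'(s) = 1/s + 1.24
s_0 = 3.840000: f = 2.607072, f' = 1.500417 → s_1 = 3.840000 - (2.607072)/(1.500417) = 2.102434
s_1 = 2.102434: f = -0.149885, f' = 1.715639 → s_2 = 2.102434 - (-0.149885)/(1.715639) = 2.189799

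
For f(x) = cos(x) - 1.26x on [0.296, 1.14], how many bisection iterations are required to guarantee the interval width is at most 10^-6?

Initial width b − a = 1.14 − 0.296 = 0.844000.
After n steps the width is (b−a)/2^n; need (b−a)/2^n ≤ 10^-6.
So n ≥ log₂(0.844000/10^-6) = log₂(844000.0000) ≈ 19.6869.
Hence n = 20.

20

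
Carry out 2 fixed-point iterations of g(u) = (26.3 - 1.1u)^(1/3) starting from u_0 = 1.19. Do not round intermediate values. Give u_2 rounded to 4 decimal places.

u_1 = g(1.190000) = 2.923667
u_2 = g(2.923667) = 2.847323

2.8473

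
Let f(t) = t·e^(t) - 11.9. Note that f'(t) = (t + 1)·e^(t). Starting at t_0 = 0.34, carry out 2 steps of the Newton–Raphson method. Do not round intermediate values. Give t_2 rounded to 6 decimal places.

5.544868

Newton update: t ← t − f(t)/f'(t).
t_0 = 0.340000: f = -11.422318, f' = 1.882630 → t_1 = 0.340000 - (-11.422318)/(1.882630) = 6.407214
t_1 = 6.407214: f = 3872.169071, f' = 4490.271554 → t_2 = 6.407214 - (3872.169071)/(4490.271554) = 5.544868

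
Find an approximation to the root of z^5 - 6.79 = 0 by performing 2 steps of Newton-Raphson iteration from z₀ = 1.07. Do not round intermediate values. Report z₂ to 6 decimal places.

1.619585

Newton update: z ← z − f(z)/f'(z).
f'(z) = 5z⁴
z_0 = 1.070000: f = -5.387448, f' = 6.553980 → z_1 = 1.070000 - (-5.387448)/(6.553980) = 1.892012
z_1 = 1.892012: f = 17.454827, f' = 64.071556 → z_2 = 1.892012 - (17.454827)/(64.071556) = 1.619585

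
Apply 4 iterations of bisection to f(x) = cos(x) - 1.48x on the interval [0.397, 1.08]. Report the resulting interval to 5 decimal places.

f(0.397000) = 0.334665, f(1.080000) = -1.127072 (opposite signs)
step 1: m = 0.738500, f(m) = -0.353501 < 0 → root in [0.397000, 0.738500]
step 2: m = 0.567750, f(m) = 0.002843 > 0 → root in [0.567750, 0.738500]
step 3: m = 0.653125, f(m) = -0.172436 < 0 → root in [0.567750, 0.653125]
step 4: m = 0.610437, f(m) = -0.084050 < 0 → root in [0.567750, 0.610437]

[0.56775, 0.61044]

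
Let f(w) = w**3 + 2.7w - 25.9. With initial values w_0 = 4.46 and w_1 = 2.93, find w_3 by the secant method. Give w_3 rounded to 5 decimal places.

2.66520

f(w_0) = 74.858536, f(w_1) = 7.164757
w_2 = 2.930000 - (7.164757)·(2.930000 - 4.460000)/(7.164757 - (74.858536)) = 2.768064; f(w_2) = 2.783166
w_3 = 2.768064 - (2.783166)·(2.768064 - 2.930000)/(2.783166 - (7.164757)) = 2.665203; f(w_3) = 0.227793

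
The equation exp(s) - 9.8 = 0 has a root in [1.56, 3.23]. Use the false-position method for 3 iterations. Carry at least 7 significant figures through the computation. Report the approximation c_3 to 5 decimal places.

f(1.560000) = -5.041179, f(3.230000) = 15.479657
step 1: c = 1.970255, f(c) = -2.627497 < 0 → new bracket [1.970255, 3.230000]
step 2: c = 2.153054, f(c) = -1.188883 < 0 → new bracket [2.153054, 3.230000]
step 3: c = 2.229867, f(c) = -0.501369 < 0 → new bracket [2.229867, 3.230000]

2.22987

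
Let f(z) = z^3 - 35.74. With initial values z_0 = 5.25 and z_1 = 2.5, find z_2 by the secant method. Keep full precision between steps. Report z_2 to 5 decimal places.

2.92855

f(z_0) = 108.963125, f(z_1) = -20.115000
z_2 = 2.500000 - (-20.115000)·(2.500000 - 5.250000)/(-20.115000 - (108.963125)) = 2.928549; f(z_2) = -10.623605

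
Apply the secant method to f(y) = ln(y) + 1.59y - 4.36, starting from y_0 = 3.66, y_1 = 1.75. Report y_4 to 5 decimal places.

2.23603

Secant update: y_(k+1) = y_k − f(y_k)·(y_k − y_(k-1))/(f(y_k) − f(y_(k-1))).
f(y_0) = 2.756863, f(y_1) = -1.017884
y_2 = 1.750000 - (-1.017884)·(1.750000 - 3.660000)/(-1.017884 - (2.756863)) = 2.265043; f(y_2) = 0.059013
y_3 = 2.265043 - (0.059013)·(2.265043 - 1.750000)/(0.059013 - (-1.017884)) = 2.236820; f(y_3) = 0.001598
y_4 = 2.236820 - (0.001598)·(2.236820 - 2.265043)/(0.001598 - (0.059013)) = 2.236034; f(y_4) = -0.000002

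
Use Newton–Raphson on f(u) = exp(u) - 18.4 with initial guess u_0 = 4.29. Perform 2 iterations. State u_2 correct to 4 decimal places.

f'(u) = exp(u)
u_0 = 4.290000: f = 54.566468, f' = 72.966468 → u_1 = 4.290000 - (54.566468)/(72.966468) = 3.542171
u_1 = 3.542171: f = 16.141815, f' = 34.541815 → u_2 = 3.542171 - (16.141815)/(34.541815) = 3.074858

3.0749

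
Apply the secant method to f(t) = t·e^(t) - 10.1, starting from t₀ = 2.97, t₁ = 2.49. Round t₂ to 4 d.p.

f(t_0) = 47.791001, f(t_1) = 19.932578
t_2 = 2.490000 - (19.932578)·(2.490000 - 2.970000)/(19.932578 - (47.791001)) = 2.146562; f(t_2) = 8.264688

2.1466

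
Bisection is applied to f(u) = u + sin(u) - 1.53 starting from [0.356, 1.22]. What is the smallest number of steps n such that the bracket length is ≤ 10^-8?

27

Initial width b − a = 1.22 − 0.356 = 0.864000.
After n steps the width is (b−a)/2^n; need (b−a)/2^n ≤ 10^-8.
So n ≥ log₂(0.864000/10^-8) = log₂(86400000.0000) ≈ 26.3645.
Hence n = 27.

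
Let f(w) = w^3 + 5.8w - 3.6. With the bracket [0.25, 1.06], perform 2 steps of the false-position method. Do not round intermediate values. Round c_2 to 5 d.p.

0.58045

f(0.250000) = -2.134375, f(1.060000) = 3.739016
step 1: c = 0.544352, f(c) = -0.281457 < 0 → new bracket [0.544352, 1.060000]
step 2: c = 0.580450, f(c) = -0.037821 < 0 → new bracket [0.580450, 1.060000]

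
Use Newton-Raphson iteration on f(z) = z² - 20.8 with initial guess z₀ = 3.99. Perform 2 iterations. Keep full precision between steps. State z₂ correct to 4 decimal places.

4.5609

f'(z) = 2z
z_0 = 3.990000: f = -4.879900, f' = 7.980000 → z_1 = 3.990000 - (-4.879900)/(7.980000) = 4.601516
z_1 = 4.601516: f = 0.373952, f' = 9.203033 → z_2 = 4.601516 - (0.373952)/(9.203033) = 4.560883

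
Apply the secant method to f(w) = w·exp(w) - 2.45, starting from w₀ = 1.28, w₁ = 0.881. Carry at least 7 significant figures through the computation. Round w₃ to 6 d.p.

0.949543

f(w_0) = 2.153699, f(w_1) = -0.323872
w_2 = 0.881000 - (-0.323872)·(0.881000 - 1.280000)/(-0.323872 - (2.153699)) = 0.933158; f(w_2) = -0.077422
w_3 = 0.933158 - (-0.077422)·(0.933158 - 0.881000)/(-0.077422 - (-0.323872)) = 0.949543; f(w_3) = 0.004122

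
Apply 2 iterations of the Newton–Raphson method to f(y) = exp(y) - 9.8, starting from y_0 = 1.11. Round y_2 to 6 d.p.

f'(y) = exp(y)
y_0 = 1.110000: f = -6.765642, f' = 3.034358 → y_1 = 1.110000 - (-6.765642)/(3.034358) = 3.339678
y_1 = 3.339678: f = 18.410036, f' = 28.210036 → y_2 = 3.339678 - (18.410036)/(28.210036) = 2.687072

2.687072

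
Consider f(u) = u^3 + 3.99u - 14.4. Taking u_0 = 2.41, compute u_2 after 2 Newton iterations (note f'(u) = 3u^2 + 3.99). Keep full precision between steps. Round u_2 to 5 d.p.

u_0 = 2.410000: f = 9.213421, f' = 21.414300 → u_1 = 2.410000 - (9.213421)/(21.414300) = 1.979754
u_1 = 1.979754: f = 1.258715, f' = 15.748275 → u_2 = 1.979754 - (1.258715)/(15.748275) = 1.899827

1.89983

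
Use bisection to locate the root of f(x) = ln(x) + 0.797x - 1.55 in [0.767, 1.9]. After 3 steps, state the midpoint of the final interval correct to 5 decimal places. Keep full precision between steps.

1.40431

f(0.767000) = -1.203969, f(1.900000) = 0.606154 (opposite signs)
step 1: m = 1.333500, f(m) = -0.199393 < 0 → root in [1.333500, 1.900000]
step 2: m = 1.616750, f(m) = 0.218968 > 0 → root in [1.333500, 1.616750]
step 3: m = 1.475125, f(m) = 0.014417 > 0 → root in [1.333500, 1.475125]
Midpoint of [1.333500, 1.475125] = 1.404312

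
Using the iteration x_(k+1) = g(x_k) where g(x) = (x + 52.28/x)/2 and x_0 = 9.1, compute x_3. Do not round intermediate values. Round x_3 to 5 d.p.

7.23049

x_1 = g(9.100000) = 7.422527
x_2 = g(7.422527) = 7.232975
x_3 = g(7.232975) = 7.230491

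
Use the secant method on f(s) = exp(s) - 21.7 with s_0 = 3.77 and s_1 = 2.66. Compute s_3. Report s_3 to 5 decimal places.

3.10815

Secant update: s_(k+1) = s_k − f(s_k)·(s_k − s_(k-1))/(f(s_k) − f(s_(k-1))).
f(s_0) = 21.680065, f(s_1) = -7.403711
s_2 = 2.660000 - (-7.403711)·(2.660000 - 3.770000)/(-7.403711 - (21.680065)) = 2.942567; f(s_2) = -2.735532
s_3 = 2.942567 - (-2.735532)·(2.942567 - 2.660000)/(-2.735532 - (-7.403711)) = 3.108150; f(s_3) = 0.679608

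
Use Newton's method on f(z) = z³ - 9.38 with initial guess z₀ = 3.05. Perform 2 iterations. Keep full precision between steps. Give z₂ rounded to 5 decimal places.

2.13654

f'(z) = 3z²
z_0 = 3.050000: f = 18.992625, f' = 27.907500 → z_1 = 3.050000 - (18.992625)/(27.907500) = 2.369444
z_1 = 2.369444: f = 3.922681, f' = 16.842790 → z_2 = 2.369444 - (3.922681)/(16.842790) = 2.136544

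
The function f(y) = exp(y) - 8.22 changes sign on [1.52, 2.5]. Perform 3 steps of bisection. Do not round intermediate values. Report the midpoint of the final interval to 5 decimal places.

f(1.520000) = -3.647775, f(2.500000) = 3.962494 (opposite signs)
step 1: m = 2.010000, f(m) = -0.756683 < 0 → root in [2.010000, 2.500000]
step 2: m = 2.255000, f(m) = 1.315293 > 0 → root in [2.010000, 2.255000]
step 3: m = 2.132500, f(m) = 0.215930 > 0 → root in [2.010000, 2.132500]
Midpoint of [2.010000, 2.132500] = 2.071250

2.07125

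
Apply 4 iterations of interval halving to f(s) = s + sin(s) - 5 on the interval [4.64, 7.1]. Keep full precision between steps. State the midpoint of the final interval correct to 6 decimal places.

5.639375

f(4.640000) = -1.357381, f(7.100000) = 2.828969 (opposite signs)
step 1: m = 5.870000, f(m) = 0.468471 > 0 → root in [4.640000, 5.870000]
step 2: m = 5.255000, f(m) = -0.601363 < 0 → root in [5.255000, 5.870000]
step 3: m = 5.562500, f(m) = -0.097400 < 0 → root in [5.562500, 5.870000]
step 4: m = 5.716250, f(m) = 0.179201 > 0 → root in [5.562500, 5.716250]
Midpoint of [5.562500, 5.716250] = 5.639375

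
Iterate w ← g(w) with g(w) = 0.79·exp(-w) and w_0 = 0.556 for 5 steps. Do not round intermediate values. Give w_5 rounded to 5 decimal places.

0.48409

w_1 = g(0.556000) = 0.453064
w_2 = g(0.453064) = 0.502185
w_3 = g(0.502185) = 0.478113
w_4 = g(0.478113) = 0.489762
w_5 = g(0.489762) = 0.484090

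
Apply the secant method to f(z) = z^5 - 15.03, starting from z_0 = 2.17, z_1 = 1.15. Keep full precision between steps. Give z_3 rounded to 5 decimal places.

Secant update: z_(k+1) = z_k − f(z_k)·(z_k − z_(k-1))/(f(z_k) − f(z_(k-1))).
f(z_0) = 33.087014, f(z_1) = -13.018643
z_2 = 1.150000 - (-13.018643)·(1.150000 - 2.170000)/(-13.018643 - (33.087014)) = 1.438013; f(z_2) = -8.880871
z_3 = 1.438013 - (-8.880871)·(1.438013 - 1.150000)/(-8.880871 - (-13.018643)) = 2.056172; f(z_3) = 21.723402

2.05617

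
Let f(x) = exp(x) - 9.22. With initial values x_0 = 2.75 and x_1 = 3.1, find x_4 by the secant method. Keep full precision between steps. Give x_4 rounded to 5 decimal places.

2.22745

f(x_0) = 6.422632, f(x_1) = 12.977951
x_2 = 3.100000 - (12.977951)·(3.100000 - 2.750000)/(12.977951 - (6.422632)) = 2.407084; f(x_2) = 1.881546
x_3 = 2.407084 - (1.881546)·(2.407084 - 3.100000)/(1.881546 - (12.977951)) = 2.289591; f(x_3) = 0.650901
x_4 = 2.289591 - (0.650901)·(2.289591 - 2.407084)/(0.650901 - (1.881546)) = 2.227448; f(x_4) = 0.056161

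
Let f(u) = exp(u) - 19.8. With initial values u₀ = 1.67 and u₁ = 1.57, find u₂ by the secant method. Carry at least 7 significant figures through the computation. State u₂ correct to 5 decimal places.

4.53593

Secant update: u_(k+1) = u_k − f(u_k)·(u_k − u_(k-1))/(f(u_k) − f(u_(k-1))).
f(u_0) = -14.487832, f(u_1) = -14.993352
u_2 = 1.570000 - (-14.993352)·(1.570000 - 1.670000)/(-14.993352 - (-14.487832)) = 4.535929; f(u_2) = 73.510147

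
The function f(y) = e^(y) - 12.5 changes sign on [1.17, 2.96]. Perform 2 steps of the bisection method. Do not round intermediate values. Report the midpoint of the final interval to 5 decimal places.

f(1.170000) = -9.278007, f(2.960000) = 6.797972 (opposite signs)
step 1: m = 2.065000, f(m) = -4.614702 < 0 → root in [2.065000, 2.960000]
step 2: m = 2.512500, f(m) = -0.164269 < 0 → root in [2.512500, 2.960000]
Midpoint of [2.512500, 2.960000] = 2.736250

2.73625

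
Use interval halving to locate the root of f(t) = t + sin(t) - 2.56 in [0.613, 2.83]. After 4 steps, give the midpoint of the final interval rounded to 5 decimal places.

f(0.613000) = -1.371676, f(2.830000) = 0.576575 (opposite signs)
step 1: m = 1.721500, f(m) = 0.150166 > 0 → root in [0.613000, 1.721500]
step 2: m = 1.167250, f(m) = -0.473076 < 0 → root in [1.167250, 1.721500]
step 3: m = 1.444375, f(m) = -0.123606 < 0 → root in [1.444375, 1.721500]
step 4: m = 1.582937, f(m) = 0.022864 > 0 → root in [1.444375, 1.582937]
Midpoint of [1.444375, 1.582937] = 1.513656

1.51366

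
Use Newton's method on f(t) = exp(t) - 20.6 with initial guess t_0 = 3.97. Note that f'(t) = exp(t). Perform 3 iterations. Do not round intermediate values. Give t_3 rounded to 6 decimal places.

Newton update: t ← t − f(t)/f'(t).
t_0 = 3.970000: f = 32.384531, f' = 52.984531 → t_1 = 3.970000 - (32.384531)/(52.984531) = 3.358793
t_1 = 3.358793: f = 8.154455, f' = 28.754455 → t_2 = 3.358793 - (8.154455)/(28.754455) = 3.075203
t_2 = 3.075203: f = 1.054287, f' = 21.654287 → t_3 = 3.075203 - (1.054287)/(21.654287) = 3.026516

3.026516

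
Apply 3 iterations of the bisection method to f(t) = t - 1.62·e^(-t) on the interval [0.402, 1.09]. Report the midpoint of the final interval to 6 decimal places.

f(0.402000) = -0.681749, f(1.090000) = 0.545329 (opposite signs)
step 1: m = 0.746000, f(m) = -0.022301 < 0 → root in [0.746000, 1.090000]
step 2: m = 0.918000, f(m) = 0.271107 > 0 → root in [0.746000, 0.918000]
step 3: m = 0.832000, f(m) = 0.127012 > 0 → root in [0.746000, 0.832000]
Midpoint of [0.746000, 0.832000] = 0.789000

0.789000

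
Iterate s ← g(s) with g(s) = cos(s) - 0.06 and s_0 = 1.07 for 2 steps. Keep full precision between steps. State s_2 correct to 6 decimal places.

0.853038

s_1 = g(1.070000) = 0.420124
s_2 = g(0.420124) = 0.853038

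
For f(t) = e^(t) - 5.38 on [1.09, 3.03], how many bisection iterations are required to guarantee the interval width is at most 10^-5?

Initial width b − a = 3.03 − 1.09 = 1.940000.
After n steps the width is (b−a)/2^n; need (b−a)/2^n ≤ 10^-5.
So n ≥ log₂(1.940000/10^-5) = log₂(194000.0000) ≈ 17.5657.
Hence n = 18.

18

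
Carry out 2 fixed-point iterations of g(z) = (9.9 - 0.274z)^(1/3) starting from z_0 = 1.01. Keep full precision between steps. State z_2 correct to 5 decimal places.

z_1 = g(1.010000) = 2.127032
z_2 = g(2.127032) = 2.104239

2.10424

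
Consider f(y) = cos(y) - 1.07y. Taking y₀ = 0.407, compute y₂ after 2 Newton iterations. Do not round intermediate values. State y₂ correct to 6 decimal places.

f'(y) = -sin(y) - 1.07
y_0 = 0.407000: f = 0.482823, f' = -1.465856 → y_1 = 0.407000 - (0.482823)/(-1.465856) = 0.736379
y_1 = 0.736379: f = -0.047021, f' = -1.741610 → y_2 = 0.736379 - (-0.047021)/(-1.741610) = 0.709381

0.709381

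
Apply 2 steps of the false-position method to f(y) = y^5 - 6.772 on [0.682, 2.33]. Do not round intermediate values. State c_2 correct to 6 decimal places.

0.979834

f(0.682000) = -6.624456, f(2.330000) = 61.899986
step 1: c = 0.841317, f(c) = -6.350499 < 0 → new bracket [0.841317, 2.330000]
step 2: c = 0.979834, f(c) = -5.868843 < 0 → new bracket [0.979834, 2.330000]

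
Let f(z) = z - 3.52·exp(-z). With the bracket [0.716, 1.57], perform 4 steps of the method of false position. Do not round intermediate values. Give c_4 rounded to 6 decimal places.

1.133385

False-position update: c = (a·f(b) − b·f(a))/(f(b) − f(a)); replace the endpoint whose sign matches f(c).
f(0.716000) = -1.004235, f(1.570000) = 0.837681
step 1: c = 1.181611, f(c) = 0.101731 > 0 → new bracket [0.716000, 1.181611]
step 2: c = 1.138782, f(c) = 0.011648 > 0 → new bracket [0.716000, 1.138782]
step 3: c = 1.133935, f(c) = 0.001323 > 0 → new bracket [0.716000, 1.133935]
step 4: c = 1.133385, f(c) = 0.000150 > 0 → new bracket [0.716000, 1.133385]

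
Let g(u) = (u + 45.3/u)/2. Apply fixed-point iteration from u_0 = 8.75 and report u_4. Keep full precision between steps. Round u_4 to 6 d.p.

u_1 = g(8.750000) = 6.963571
u_2 = g(6.963571) = 6.734427
u_3 = g(6.734427) = 6.730529
u_4 = g(6.730529) = 6.730527

6.730527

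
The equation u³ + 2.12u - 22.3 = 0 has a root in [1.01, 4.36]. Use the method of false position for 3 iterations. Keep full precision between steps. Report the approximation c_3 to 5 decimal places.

2.37466

False-position update: c = (a·f(b) − b·f(a))/(f(b) − f(a)); replace the endpoint whose sign matches f(c).
f(1.010000) = -19.128499, f(4.360000) = 69.825056
step 1: c = 1.730381, f(c) = -13.450451 < 0 → new bracket [1.730381, 4.360000]
step 2: c = 2.155111, f(c) = -7.721750 < 0 → new bracket [2.155111, 4.360000]
step 3: c = 2.374663, f(c) = -3.874927 < 0 → new bracket [2.374663, 4.360000]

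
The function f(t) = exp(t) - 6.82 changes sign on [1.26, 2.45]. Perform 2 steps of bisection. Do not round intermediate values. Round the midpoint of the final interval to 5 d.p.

f(1.260000) = -3.294579, f(2.450000) = 4.768347 (opposite signs)
step 1: m = 1.855000, f(m) = -0.428302 < 0 → root in [1.855000, 2.450000]
step 2: m = 2.152500, f(m) = 1.786347 > 0 → root in [1.855000, 2.152500]
Midpoint of [1.855000, 2.152500] = 2.003750

2.00375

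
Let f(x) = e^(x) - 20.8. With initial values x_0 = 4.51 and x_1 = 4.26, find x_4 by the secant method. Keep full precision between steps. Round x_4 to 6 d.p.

f(x_0) = 70.121819, f(x_1) = 50.009983
x_2 = 4.260000 - (50.009983)·(4.260000 - 4.510000)/(50.009983 - (70.121819)) = 3.638351; f(x_2) = 17.229087
x_3 = 3.638351 - (17.229087)·(3.638351 - 4.260000)/(17.229087 - (50.009983)) = 3.311623; f(x_3) = 6.629614
x_4 = 3.311623 - (6.629614)·(3.311623 - 3.638351)/(6.629614 - (17.229087)) = 3.107266; f(x_4) = 1.559825

3.107266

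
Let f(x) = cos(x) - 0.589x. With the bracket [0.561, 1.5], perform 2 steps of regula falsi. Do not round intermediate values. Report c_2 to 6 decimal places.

False-position update: c = (a·f(b) − b·f(a))/(f(b) − f(a)); replace the endpoint whose sign matches f(c).
f(0.561000) = 0.516295, f(1.500000) = -0.812763
step 1: c = 0.925770, f(c) = 0.055941 > 0 → new bracket [0.925770, 1.500000]
step 2: c = 0.962748, f(c) = 0.004208 > 0 → new bracket [0.962748, 1.500000]

0.962748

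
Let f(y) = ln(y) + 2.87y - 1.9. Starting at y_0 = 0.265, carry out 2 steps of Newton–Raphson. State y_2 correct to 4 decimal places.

0.7547

f'(y) = 1/y + 2.87
y_0 = 0.265000: f = -2.467475, f' = 6.643585 → y_1 = 0.265000 - (-2.467475)/(6.643585) = 0.636407
y_1 = 0.636407: f = -0.525428, f' = 4.441321 → y_2 = 0.636407 - (-0.525428)/(4.441321) = 0.754712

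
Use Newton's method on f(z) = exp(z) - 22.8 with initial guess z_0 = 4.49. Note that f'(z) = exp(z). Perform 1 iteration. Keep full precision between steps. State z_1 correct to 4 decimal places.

3.7458

Newton update: z ← z − f(z)/f'(z).
z_0 = 4.490000: f = 66.321446, f' = 89.121446 → z_1 = 4.490000 - (66.321446)/(89.121446) = 3.745831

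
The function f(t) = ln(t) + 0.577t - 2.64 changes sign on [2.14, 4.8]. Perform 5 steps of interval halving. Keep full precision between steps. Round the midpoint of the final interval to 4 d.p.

2.7634

f(2.140000) = -0.644414, f(4.800000) = 1.698216 (opposite signs)
step 1: m = 3.470000, f(m) = 0.606345 > 0 → root in [2.140000, 3.470000]
step 2: m = 2.805000, f(m) = 0.009889 > 0 → root in [2.140000, 2.805000]
step 3: m = 2.472500, f(m) = -0.308138 < 0 → root in [2.472500, 2.805000]
step 4: m = 2.638750, f(m) = -0.147136 < 0 → root in [2.638750, 2.805000]
step 5: m = 2.721875, f(m) = -0.068157 < 0 → root in [2.721875, 2.805000]
Midpoint of [2.721875, 2.805000] = 2.763437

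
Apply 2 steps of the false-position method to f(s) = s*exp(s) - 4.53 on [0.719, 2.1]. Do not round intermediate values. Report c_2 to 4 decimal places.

1.1320

f(0.719000) = -3.054339, f(2.100000) = 12.618957
step 1: c = 0.988123, f(c) = -1.875717 < 0 → new bracket [0.988123, 2.100000]
step 2: c = 1.132008, f(c) = -1.018649 < 0 → new bracket [1.132008, 2.100000]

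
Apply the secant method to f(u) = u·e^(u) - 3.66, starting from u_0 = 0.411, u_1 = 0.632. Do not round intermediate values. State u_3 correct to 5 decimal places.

0.98975

Secant update: u_(k+1) = u_k − f(u_k)·(u_k − u_(k-1))/(f(u_k) − f(u_(k-1))).
f(u_0) = -3.040078, f(u_1) = -2.470974
u_2 = 0.632000 - (-2.470974)·(0.632000 - 0.411000)/(-2.470974 - (-3.040078)) = 1.591553; f(u_2) = 4.156707
u_3 = 1.591553 - (4.156707)·(1.591553 - 0.632000)/(4.156707 - (-2.470974)) = 0.989747; f(u_3) = -0.997034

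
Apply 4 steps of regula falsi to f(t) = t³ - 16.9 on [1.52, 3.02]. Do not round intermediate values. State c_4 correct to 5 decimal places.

f(1.520000) = -13.388192, f(3.020000) = 10.643608
step 1: c = 2.355655, f(c) = -3.828214 < 0 → new bracket [2.355655, 3.020000]
step 2: c = 2.531393, f(c) = -0.678955 < 0 → new bracket [2.531393, 3.020000]
step 3: c = 2.560692, f(c) = -0.109167 < 0 → new bracket [2.560692, 3.020000]
step 4: c = 2.565356, f(c) = -0.017270 < 0 → new bracket [2.565356, 3.020000]

2.56536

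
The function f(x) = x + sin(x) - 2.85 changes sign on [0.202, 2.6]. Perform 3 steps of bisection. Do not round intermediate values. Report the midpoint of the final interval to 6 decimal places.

f(0.202000) = -2.447371, f(2.600000) = 0.265501 (opposite signs)
step 1: m = 1.401000, f(m) = -0.463381 < 0 → root in [1.401000, 2.600000]
step 2: m = 2.000500, f(m) = 0.059589 > 0 → root in [1.401000, 2.000500]
step 3: m = 1.700750, f(m) = -0.157682 < 0 → root in [1.700750, 2.000500]
Midpoint of [1.700750, 2.000500] = 1.850625

1.850625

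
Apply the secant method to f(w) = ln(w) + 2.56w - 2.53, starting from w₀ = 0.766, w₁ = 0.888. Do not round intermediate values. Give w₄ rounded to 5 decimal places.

0.99158

f(w_0) = -0.835613, f(w_1) = -0.375504
w_2 = 0.888000 - (-0.375504)·(0.888000 - 0.766000)/(-0.375504 - (-0.835613)) = 0.987566; f(w_2) = -0.014342
w_3 = 0.987566 - (-0.014342)·(0.987566 - 0.888000)/(-0.014342 - (-0.375504)) = 0.991520; f(w_3) = -0.000224
w_4 = 0.991520 - (-0.000224)·(0.991520 - 0.987566)/(-0.000224 - (-0.014342)) = 0.991583; f(w_4) = -0.000000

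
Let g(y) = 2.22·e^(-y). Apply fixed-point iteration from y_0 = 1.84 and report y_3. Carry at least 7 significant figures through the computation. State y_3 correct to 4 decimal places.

y_1 = g(1.840000) = 0.352575
y_2 = g(0.352575) = 1.560385
y_3 = g(1.560385) = 0.466323

0.4663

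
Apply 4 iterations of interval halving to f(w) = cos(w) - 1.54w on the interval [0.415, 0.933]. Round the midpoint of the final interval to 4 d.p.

f(0.415000) = 0.276016, f(0.933000) = -0.841394 (opposite signs)
step 1: m = 0.674000, f(m) = -0.256629 < 0 → root in [0.415000, 0.674000]
step 2: m = 0.544500, f(m) = 0.016856 > 0 → root in [0.544500, 0.674000]
step 3: m = 0.609250, f(m) = -0.118168 < 0 → root in [0.544500, 0.609250]
step 4: m = 0.576875, f(m) = -0.050216 < 0 → root in [0.544500, 0.576875]
Midpoint of [0.544500, 0.576875] = 0.560688

0.5607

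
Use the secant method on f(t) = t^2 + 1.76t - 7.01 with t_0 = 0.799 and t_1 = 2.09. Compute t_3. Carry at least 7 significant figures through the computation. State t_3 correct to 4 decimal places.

f(t_0) = -4.965359, f(t_1) = 1.036500
t_2 = 2.090000 - (1.036500)·(2.090000 - 0.799000)/(1.036500 - (-4.965359)) = 1.867049; f(t_2) = -0.238123
t_3 = 1.867049 - (-0.238123)·(1.867049 - 2.090000)/(-0.238123 - (1.036500)) = 1.908700; f(t_3) = -0.007551

1.9087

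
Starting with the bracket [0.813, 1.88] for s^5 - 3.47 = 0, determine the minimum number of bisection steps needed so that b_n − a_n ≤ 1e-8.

27

Initial width b − a = 1.88 − 0.813 = 1.067000.
After n steps the width is (b−a)/2^n; need (b−a)/2^n ≤ 1e-8.
So n ≥ log₂(1.067000/1e-8) = log₂(106700000.0000) ≈ 26.6690.
Hence n = 27.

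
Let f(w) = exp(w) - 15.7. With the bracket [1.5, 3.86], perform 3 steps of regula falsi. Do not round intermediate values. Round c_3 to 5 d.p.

f(1.500000) = -11.218311, f(3.860000) = 31.765351
step 1: c = 2.115937, f(c) = -7.402646 < 0 → new bracket [2.115937, 3.860000]
step 2: c = 2.445560, f(c) = -4.162992 < 0 → new bracket [2.445560, 3.860000]
step 3: c = 2.609450, f(c) = -2.108425 < 0 → new bracket [2.609450, 3.860000]

2.60945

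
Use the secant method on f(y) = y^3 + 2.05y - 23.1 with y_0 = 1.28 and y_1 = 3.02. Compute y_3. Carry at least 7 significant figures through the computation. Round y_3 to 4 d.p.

f(y_0) = -18.378848, f(y_1) = 10.634608
y_2 = 3.020000 - (10.634608)·(3.020000 - 1.280000)/(10.634608 - (-18.378848)) = 2.382219; f(y_2) = -4.697427
y_3 = 2.382219 - (-4.697427)·(2.382219 - 3.020000)/(-4.697427 - (10.634608)) = 2.577623; f(y_3) = -0.689793

2.5776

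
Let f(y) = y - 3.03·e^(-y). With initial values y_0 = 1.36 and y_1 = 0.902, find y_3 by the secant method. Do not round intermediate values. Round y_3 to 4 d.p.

1.0555

f(y_0) = 0.582318, f(y_1) = -0.327445
y_2 = 0.902000 - (-0.327445)·(0.902000 - 1.360000)/(-0.327445 - (0.582318)) = 1.066845; f(y_2) = 0.024245
y_3 = 1.066845 - (0.024245)·(1.066845 - 0.902000)/(0.024245 - (-0.327445)) = 1.055481; f(y_3) = 0.000965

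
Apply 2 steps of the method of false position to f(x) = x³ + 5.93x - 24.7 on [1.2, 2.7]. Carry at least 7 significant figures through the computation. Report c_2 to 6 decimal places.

2.226167

f(1.200000) = -15.856000, f(2.700000) = 10.994000
step 1: c = 2.085810, f(c) = -3.256614 < 0 → new bracket [2.085810, 2.700000]
step 2: c = 2.226167, f(c) = -0.466338 < 0 → new bracket [2.226167, 2.700000]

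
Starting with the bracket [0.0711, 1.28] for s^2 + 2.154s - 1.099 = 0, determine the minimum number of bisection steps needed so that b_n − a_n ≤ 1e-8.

Initial width b − a = 1.28 − 0.0711 = 1.208900.
After n steps the width is (b−a)/2^n; need (b−a)/2^n ≤ 1e-8.
So n ≥ log₂(1.208900/1e-8) = log₂(120890000.0000) ≈ 26.8491.
Hence n = 27.

27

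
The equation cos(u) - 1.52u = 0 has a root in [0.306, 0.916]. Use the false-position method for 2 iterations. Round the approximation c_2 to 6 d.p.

f(0.306000) = 0.488426, f(0.916000) = -0.783322
step 1: c = 0.540276, f(c) = 0.036348 > 0 → new bracket [0.540276, 0.916000]
step 2: c = 0.556937, f(c) = 0.002334 > 0 → new bracket [0.556937, 0.916000]

0.556937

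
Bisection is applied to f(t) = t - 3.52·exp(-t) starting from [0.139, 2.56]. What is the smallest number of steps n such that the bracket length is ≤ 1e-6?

22

Initial width b − a = 2.56 − 0.139 = 2.421000.
After n steps the width is (b−a)/2^n; need (b−a)/2^n ≤ 1e-6.
So n ≥ log₂(2.421000/1e-6) = log₂(2421000.0000) ≈ 21.2072.
Hence n = 22.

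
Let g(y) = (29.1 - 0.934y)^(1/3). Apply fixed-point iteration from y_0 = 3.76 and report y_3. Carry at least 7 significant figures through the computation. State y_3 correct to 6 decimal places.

2.974629

y_1 = g(3.760000) = 2.946771
y_2 = g(2.946771) = 2.975644
y_3 = g(2.975644) = 2.974629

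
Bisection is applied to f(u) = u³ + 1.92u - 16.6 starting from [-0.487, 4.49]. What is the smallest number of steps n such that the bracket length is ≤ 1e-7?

26

Initial width b − a = 4.49 − -0.487 = 4.977000.
After n steps the width is (b−a)/2^n; need (b−a)/2^n ≤ 1e-7.
So n ≥ log₂(4.977000/1e-7) = log₂(49770000.0000) ≈ 25.5688.
Hence n = 26.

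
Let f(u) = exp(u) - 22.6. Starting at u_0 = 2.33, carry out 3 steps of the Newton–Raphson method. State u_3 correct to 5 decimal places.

Newton update: u ← u − f(u)/f'(u).
f'(u) = exp(u)
u_0 = 2.330000: f = -12.322058, f' = 10.277942 → u_1 = 2.330000 - (-12.322058)/(10.277942) = 3.528884
u_1 = 3.528884: f = 11.485903, f' = 34.085903 → u_2 = 3.528884 - (11.485903)/(34.085903) = 3.191915
u_2 = 3.191915: f = 1.734974, f' = 24.334974 → u_3 = 3.191915 - (1.734974)/(24.334974) = 3.120619

3.12062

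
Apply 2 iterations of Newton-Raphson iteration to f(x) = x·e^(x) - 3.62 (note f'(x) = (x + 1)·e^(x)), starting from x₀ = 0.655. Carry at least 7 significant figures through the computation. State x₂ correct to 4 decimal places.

1.1873

Newton update: x ← x − f(x)/f'(x).
x_0 = 0.655000: f = -2.359032, f' = 3.186111 → x_1 = 0.655000 - (-2.359032)/(3.186111) = 1.395411
x_1 = 1.395411: f = 2.012763, f' = 9.669396 → x_2 = 1.395411 - (2.012763)/(9.669396) = 1.187253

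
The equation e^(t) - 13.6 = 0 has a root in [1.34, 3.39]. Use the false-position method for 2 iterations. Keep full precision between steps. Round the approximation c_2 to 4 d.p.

2.4320

f(1.340000) = -9.780956, f(3.390000) = 16.065952
step 1: c = 2.115759, f(c) = -5.304124 < 0 → new bracket [2.115759, 3.390000]
step 2: c = 2.432030, f(c) = -2.218042 < 0 → new bracket [2.432030, 3.390000]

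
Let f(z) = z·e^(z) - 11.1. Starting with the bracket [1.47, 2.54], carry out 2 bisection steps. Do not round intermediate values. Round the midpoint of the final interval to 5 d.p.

f(1.470000) = -4.706624, f(2.540000) = 21.106364 (opposite signs)
step 1: m = 2.005000, f(m) = 3.789318 > 0 → root in [1.470000, 2.005000]
step 2: m = 1.737500, f(m) = -1.225583 < 0 → root in [1.737500, 2.005000]
Midpoint of [1.737500, 2.005000] = 1.871250

1.87125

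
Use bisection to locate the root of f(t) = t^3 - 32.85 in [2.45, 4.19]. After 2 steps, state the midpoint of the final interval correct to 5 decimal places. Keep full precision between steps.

3.10250

f(2.450000) = -18.143875, f(4.190000) = 40.710059 (opposite signs)
step 1: m = 3.320000, f(m) = 3.744368 > 0 → root in [2.450000, 3.320000]
step 2: m = 2.885000, f(m) = -8.837496 < 0 → root in [2.885000, 3.320000]
Midpoint of [2.885000, 3.320000] = 3.102500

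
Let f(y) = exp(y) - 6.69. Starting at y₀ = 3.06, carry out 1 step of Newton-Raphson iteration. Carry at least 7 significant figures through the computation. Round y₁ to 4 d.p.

f'(y) = exp(y)
y_0 = 3.060000: f = 14.637557, f' = 21.327557 → y_1 = 3.060000 - (14.637557)/(21.327557) = 2.373679

2.3737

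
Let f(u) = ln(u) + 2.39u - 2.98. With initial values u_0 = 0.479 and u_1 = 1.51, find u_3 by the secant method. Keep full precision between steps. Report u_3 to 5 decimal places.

1.17714

f(u_0) = -2.571245, f(u_1) = 1.041010
u_2 = 1.510000 - (1.041010)·(1.510000 - 0.479000)/(1.041010 - (-2.571245)) = 1.212878; f(u_2) = 0.111774
u_3 = 1.212878 - (0.111774)·(1.212878 - 1.510000)/(0.111774 - (1.041010)) = 1.177138; f(u_3) = -0.003553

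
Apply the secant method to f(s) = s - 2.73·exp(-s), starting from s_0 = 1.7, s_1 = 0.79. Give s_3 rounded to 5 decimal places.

Secant update: s_(k+1) = s_k − f(s_k)·(s_k − s_(k-1))/(f(s_k) − f(s_(k-1))).
f(s_0) = 1.201274, f(s_1) = -0.448996
s_2 = 0.790000 - (-0.448996)·(0.790000 - 1.700000)/(-0.448996 - (1.201274)) = 1.037588; f(s_2) = 0.070326
s_3 = 1.037588 - (0.070326)·(1.037588 - 0.790000)/(0.070326 - (-0.448996)) = 1.004060; f(s_3) = 0.003818

1.00406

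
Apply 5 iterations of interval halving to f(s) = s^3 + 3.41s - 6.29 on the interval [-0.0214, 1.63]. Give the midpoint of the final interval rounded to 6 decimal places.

1.242953

f(-0.021400) = -6.362984, f(1.630000) = 3.599047 (opposite signs)
step 1: m = 0.804300, f(m) = -3.027037 < 0 → root in [0.804300, 1.630000]
step 2: m = 1.217150, f(m) = -0.336367 < 0 → root in [1.217150, 1.630000]
step 3: m = 1.423575, f(m) = 1.449359 > 0 → root in [1.217150, 1.423575]
step 4: m = 1.320362, f(m) = 0.514300 > 0 → root in [1.217150, 1.320362]
step 5: m = 1.268756, f(m) = 0.078830 > 0 → root in [1.217150, 1.268756]
Midpoint of [1.217150, 1.268756] = 1.242953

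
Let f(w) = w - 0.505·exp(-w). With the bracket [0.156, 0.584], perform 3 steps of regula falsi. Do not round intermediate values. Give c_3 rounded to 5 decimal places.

False-position update: c = (a·f(b) − b·f(a))/(f(b) − f(a)); replace the endpoint whose sign matches f(c).
f(0.156000) = -0.276057, f(0.584000) = 0.302380
step 1: c = 0.360262, f(c) = 0.008027 > 0 → new bracket [0.156000, 0.360262]
step 2: c = 0.354490, f(c) = 0.000217 > 0 → new bracket [0.156000, 0.354490]
step 3: c = 0.354334, f(c) = 0.000006 > 0 → new bracket [0.156000, 0.354334]

0.35433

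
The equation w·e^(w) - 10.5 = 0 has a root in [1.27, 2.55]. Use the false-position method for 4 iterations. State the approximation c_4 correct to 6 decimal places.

1.757127

f(1.270000) = -5.977717, f(2.550000) = 22.158115
step 1: c = 1.541948, f(c) = -3.293422 < 0 → new bracket [1.541948, 2.550000]
step 2: c = 1.672389, f(c) = -1.594733 < 0 → new bracket [1.672389, 2.550000]
step 3: c = 1.731311, f(c) = -0.721462 < 0 → new bracket [1.731311, 2.550000]
step 4: c = 1.757127, f(c) = -0.316114 < 0 → new bracket [1.757127, 2.550000]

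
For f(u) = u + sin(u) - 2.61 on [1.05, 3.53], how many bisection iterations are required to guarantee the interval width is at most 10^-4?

Initial width b − a = 3.53 − 1.05 = 2.480000.
After n steps the width is (b−a)/2^n; need (b−a)/2^n ≤ 10^-4.
So n ≥ log₂(2.480000/10^-4) = log₂(24800.0000) ≈ 14.5981.
Hence n = 15.

15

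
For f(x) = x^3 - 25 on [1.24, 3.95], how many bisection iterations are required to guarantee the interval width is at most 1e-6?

Initial width b − a = 3.95 − 1.24 = 2.710000.
After n steps the width is (b−a)/2^n; need (b−a)/2^n ≤ 1e-6.
So n ≥ log₂(2.710000/1e-6) = log₂(2710000.0000) ≈ 21.3699.
Hence n = 22.

22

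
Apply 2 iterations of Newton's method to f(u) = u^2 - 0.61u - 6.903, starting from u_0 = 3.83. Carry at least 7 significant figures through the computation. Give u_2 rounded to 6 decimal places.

f'(u) = 2u - 0.61
u_0 = 3.830000: f = 5.429600, f' = 7.050000 → u_1 = 3.830000 - (5.429600)/(7.050000) = 3.059844
u_1 = 3.059844: f = 0.593140, f' = 5.509688 → u_2 = 3.059844 - (0.593140)/(5.509688) = 2.952190

2.952190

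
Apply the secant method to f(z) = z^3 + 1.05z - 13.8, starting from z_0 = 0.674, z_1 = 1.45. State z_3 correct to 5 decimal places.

f(z_0) = -12.786118, f(z_1) = -9.228875
z_2 = 1.450000 - (-9.228875)·(1.450000 - 0.674000)/(-9.228875 - (-12.786118)) = 3.463247; f(z_2) = 31.374852
z_3 = 3.463247 - (31.374852)·(3.463247 - 1.450000)/(31.374852 - (-9.228875)) = 1.907593; f(z_3) = -4.855460

1.90759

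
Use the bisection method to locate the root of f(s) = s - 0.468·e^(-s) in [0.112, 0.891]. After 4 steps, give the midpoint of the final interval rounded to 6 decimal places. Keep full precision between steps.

f(0.112000) = -0.306413, f(0.891000) = 0.699005 (opposite signs)
step 1: m = 0.501500, f(m) = 0.218069 > 0 → root in [0.112000, 0.501500]
step 2: m = 0.306750, f(m) = -0.037621 < 0 → root in [0.306750, 0.501500]
step 3: m = 0.404125, f(m) = 0.091707 > 0 → root in [0.306750, 0.404125]
step 4: m = 0.355438, f(m) = 0.027432 > 0 → root in [0.306750, 0.355438]
Midpoint of [0.306750, 0.355438] = 0.331094

0.331094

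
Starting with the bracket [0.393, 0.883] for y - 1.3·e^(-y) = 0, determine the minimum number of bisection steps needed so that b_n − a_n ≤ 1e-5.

Initial width b − a = 0.883 − 0.393 = 0.490000.
After n steps the width is (b−a)/2^n; need (b−a)/2^n ≤ 1e-5.
So n ≥ log₂(0.490000/1e-5) = log₂(49000.0000) ≈ 15.5805.
Hence n = 16.

16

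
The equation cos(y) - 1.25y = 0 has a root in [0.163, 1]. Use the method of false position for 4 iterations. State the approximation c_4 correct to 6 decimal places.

0.641123

False-position update: c = (a·f(b) − b·f(a))/(f(b) − f(a)); replace the endpoint whose sign matches f(c).
f(0.163000) = 0.782995, f(1.000000) = -0.709698
step 1: c = 0.602050, f(c) = 0.071614 > 0 → new bracket [0.602050, 1.000000]
step 2: c = 0.638526, f(c) = 0.004819 > 0 → new bracket [0.638526, 1.000000]
step 3: c = 0.640963, f(c) = 0.000316 > 0 → new bracket [0.640963, 1.000000]
step 4: c = 0.641123, f(c) = 0.000021 > 0 → new bracket [0.641123, 1.000000]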